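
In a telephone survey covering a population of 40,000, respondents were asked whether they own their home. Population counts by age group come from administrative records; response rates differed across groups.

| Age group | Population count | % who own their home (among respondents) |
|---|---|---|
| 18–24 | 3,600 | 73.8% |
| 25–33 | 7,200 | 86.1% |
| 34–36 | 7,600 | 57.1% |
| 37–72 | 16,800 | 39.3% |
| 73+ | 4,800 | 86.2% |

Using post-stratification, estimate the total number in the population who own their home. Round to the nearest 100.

23,900

Apply each group's respondent rate to its population count:
  18–24: 3,600 × 73.8% = 2656.8
  25–33: 7,200 × 86.1% = 6199.2
  34–36: 7,600 × 57.1% = 4339.6
  37–72: 16,800 × 39.3% = 6602.4
  73+: 4,800 × 86.2% = 4137.6
Estimated total = 23935.6 → 23,900.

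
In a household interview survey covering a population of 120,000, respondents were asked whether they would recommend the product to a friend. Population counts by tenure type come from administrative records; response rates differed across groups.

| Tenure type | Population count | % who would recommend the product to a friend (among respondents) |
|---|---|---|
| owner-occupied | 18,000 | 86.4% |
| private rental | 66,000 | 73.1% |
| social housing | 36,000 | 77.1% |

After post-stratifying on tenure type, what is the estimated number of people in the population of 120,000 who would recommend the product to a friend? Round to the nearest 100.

Estimated count per cell = population count × respondent percentage:
  owner-occupied: 18,000 × 86.4% = 15,552
  private rental: 66,000 × 73.1% = 48,246
  social housing: 36,000 × 77.1% = 27,756
Estimated total = 91,554 → 91,600.

91,600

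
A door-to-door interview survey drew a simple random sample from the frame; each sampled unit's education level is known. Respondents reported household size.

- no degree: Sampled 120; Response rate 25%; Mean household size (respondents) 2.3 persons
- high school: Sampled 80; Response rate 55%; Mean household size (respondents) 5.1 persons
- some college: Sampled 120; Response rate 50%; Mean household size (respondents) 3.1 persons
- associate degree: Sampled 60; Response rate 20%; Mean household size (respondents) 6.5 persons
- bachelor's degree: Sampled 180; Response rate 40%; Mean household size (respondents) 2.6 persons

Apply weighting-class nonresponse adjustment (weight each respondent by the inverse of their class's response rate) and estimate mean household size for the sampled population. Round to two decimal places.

Weighting each respondent by the inverse class response rate inflates each class back to its sampled size, so the class weight is n_sampled:
  no degree: 120 × 2.3 = 276
  high school: 80 × 5.1 = 408
  some college: 120 × 3.1 = 372
  associate degree: 60 × 6.5 = 390
  bachelor's degree: 180 × 2.6 = 468
Adjusted estimate = 1914 / 560 = 3.41786 → 3.42.

3.42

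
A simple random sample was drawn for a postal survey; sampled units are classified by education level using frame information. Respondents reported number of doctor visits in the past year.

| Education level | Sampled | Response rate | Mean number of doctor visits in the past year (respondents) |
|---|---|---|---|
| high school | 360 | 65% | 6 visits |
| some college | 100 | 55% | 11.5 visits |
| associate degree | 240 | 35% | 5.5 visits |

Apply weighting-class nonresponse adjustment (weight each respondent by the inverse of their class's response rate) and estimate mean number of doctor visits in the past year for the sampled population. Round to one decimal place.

Inverse-response-rate weighting restores each class to its sampled count, so class totals weight by n_sampled:
  high school: 360 × 6 = 2160
  some college: 100 × 11.5 = 1150
  associate degree: 240 × 5.5 = 1320
Adjusted estimate = 4630 / 700 = 6.61429 → 6.6.

6.6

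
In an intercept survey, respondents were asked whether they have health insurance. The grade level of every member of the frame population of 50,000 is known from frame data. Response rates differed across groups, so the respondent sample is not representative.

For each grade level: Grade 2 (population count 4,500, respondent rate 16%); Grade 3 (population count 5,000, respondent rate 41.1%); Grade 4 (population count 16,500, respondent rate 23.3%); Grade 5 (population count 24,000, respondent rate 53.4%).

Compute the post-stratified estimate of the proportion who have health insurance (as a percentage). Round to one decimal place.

38.9%

Each cell contributes population-share × respondent value:
  Grade 2: (4,500/50,000) × 16 = 1.44
  Grade 3: (5,000/50,000) × 41.1 = 4.11
  Grade 4: (16,500/50,000) × 23.3 = 7.689
  Grade 5: (24,000/50,000) × 53.4 = 25.632
Post-stratified estimate = 38.871 → 38.9%.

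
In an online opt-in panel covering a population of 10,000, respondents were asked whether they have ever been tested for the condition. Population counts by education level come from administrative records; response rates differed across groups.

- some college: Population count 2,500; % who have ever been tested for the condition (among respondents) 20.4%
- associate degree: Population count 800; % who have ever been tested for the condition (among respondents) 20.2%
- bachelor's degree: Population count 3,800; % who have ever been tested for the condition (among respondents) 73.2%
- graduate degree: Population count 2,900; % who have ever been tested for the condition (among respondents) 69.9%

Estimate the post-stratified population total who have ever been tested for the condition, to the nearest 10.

Each cell contributes its population count × the respondent rate:
  some college: 2,500 × 20.4% = 510
  associate degree: 800 × 20.2% = 161.6
  bachelor's degree: 3,800 × 73.2% = 2781.6
  graduate degree: 2,900 × 69.9% = 2027.1
Estimated total = 5480.3 → 5,480.

5,480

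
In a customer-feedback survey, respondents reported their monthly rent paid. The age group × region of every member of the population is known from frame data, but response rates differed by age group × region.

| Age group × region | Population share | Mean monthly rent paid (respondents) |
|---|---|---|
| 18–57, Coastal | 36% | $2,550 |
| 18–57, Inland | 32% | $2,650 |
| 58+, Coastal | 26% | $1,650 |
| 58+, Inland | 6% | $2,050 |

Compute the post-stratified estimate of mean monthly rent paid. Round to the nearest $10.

Each cell contributes population-share × respondent value:
  18–57, Coastal: 0.36 × 2550 = 918
  18–57, Inland: 0.32 × 2650 = 848
  58+, Coastal: 0.26 × 1650 = 429
  58+, Inland: 0.06 × 2050 = 123
Post-stratified estimate = 2318 → $2,320.

$2,320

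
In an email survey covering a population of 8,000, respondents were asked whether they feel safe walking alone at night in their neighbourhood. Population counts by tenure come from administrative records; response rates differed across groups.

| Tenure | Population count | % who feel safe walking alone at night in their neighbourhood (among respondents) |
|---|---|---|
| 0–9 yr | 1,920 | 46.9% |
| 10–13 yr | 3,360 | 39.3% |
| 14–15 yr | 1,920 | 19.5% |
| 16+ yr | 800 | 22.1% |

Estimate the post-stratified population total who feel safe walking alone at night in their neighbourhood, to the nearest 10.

Estimated count per cell = population count × respondent percentage:
  0–9 yr: 1,920 × 46.9% = 900.48
  10–13 yr: 3,360 × 39.3% = 1320.48
  14–15 yr: 1,920 × 19.5% = 374.4
  16+ yr: 800 × 22.1% = 176.8
Estimated total = 2772.16 → 2,770.

2,770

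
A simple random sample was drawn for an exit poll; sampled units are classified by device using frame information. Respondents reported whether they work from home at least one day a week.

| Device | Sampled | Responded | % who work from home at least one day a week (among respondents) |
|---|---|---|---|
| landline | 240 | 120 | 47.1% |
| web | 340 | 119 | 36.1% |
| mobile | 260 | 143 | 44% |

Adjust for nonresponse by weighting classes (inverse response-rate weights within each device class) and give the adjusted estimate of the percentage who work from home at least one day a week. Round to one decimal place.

Class response rates: landline 120/240 = 50%, web 119/340 = 35%, mobile 143/260 = 55%.
Weighting each respondent by the inverse class response rate inflates each class back to its sampled size, so the class weight is n_sampled:
  landline: 240 × 47.1 = 11,304
  web: 340 × 36.1 = 12,274
  mobile: 260 × 44 = 11,440
Adjusted estimate = 35,018 / 840 = 41.6881 → 41.7%.

41.7%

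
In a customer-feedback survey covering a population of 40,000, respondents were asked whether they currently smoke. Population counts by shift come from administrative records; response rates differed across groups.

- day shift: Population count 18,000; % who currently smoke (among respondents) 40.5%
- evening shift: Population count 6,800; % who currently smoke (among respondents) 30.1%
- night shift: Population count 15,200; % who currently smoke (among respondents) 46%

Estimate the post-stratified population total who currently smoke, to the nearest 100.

16,300

Each cell contributes its population count × the respondent rate:
  day shift: 18,000 × 40.5% = 7290
  evening shift: 6,800 × 30.1% = 2046.8
  night shift: 15,200 × 46% = 6992
Estimated total = 16328.8 → 16,300.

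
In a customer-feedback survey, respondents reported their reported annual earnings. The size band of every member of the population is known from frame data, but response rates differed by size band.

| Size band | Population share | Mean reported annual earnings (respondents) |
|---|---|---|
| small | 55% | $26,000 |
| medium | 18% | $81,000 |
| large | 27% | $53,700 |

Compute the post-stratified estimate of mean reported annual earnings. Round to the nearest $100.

Reweight to the known size band distribution:
  small: 0.55 × 26,000 = 14,300
  medium: 0.18 × 81,000 = 14,580
  large: 0.27 × 53,700 = 14,499
Post-stratified estimate = 43,379 → $43,400.

$43,400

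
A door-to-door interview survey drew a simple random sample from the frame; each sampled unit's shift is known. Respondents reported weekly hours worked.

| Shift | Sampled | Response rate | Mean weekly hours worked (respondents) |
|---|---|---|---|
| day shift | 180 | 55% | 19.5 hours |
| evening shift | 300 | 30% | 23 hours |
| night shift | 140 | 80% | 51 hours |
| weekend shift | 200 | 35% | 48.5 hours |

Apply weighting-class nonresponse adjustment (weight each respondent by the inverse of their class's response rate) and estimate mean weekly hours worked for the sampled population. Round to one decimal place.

With weight = n_sampled/n_responded per class, the weighted class total is n_sampled:
  day shift: 180 × 19.5 = 3510
  evening shift: 300 × 23 = 6900
  night shift: 140 × 51 = 7140
  weekend shift: 200 × 48.5 = 9700
Adjusted estimate = 27,250 / 820 = 33.2317 → 33.2.

33.2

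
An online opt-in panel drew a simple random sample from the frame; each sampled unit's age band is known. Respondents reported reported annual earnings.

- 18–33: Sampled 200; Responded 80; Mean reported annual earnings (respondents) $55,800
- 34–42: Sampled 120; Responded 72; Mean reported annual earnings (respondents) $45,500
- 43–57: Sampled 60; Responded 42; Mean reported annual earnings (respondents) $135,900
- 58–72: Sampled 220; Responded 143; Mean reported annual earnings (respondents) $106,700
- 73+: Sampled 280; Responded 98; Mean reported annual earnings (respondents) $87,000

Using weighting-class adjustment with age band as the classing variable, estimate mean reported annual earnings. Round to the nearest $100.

$82,500

Class response rates: 18–33 80/200 = 40%, 34–42 72/120 = 60%, 43–57 42/60 = 70%, 58–72 143/220 = 65%, 73+ 98/280 = 35%.
Each respondent's weight = sampled/responded in their class; summing within a class gives n_sampled, so:
  18–33: 200 × 55,800 = 11,160,000
  34–42: 120 × 45,500 = 5,460,000
  43–57: 60 × 135,900 = 8,154,000
  58–72: 220 × 106,700 = 23,474,000
  73+: 280 × 87,000 = 24,360,000
Adjusted estimate = 72,608,000 / 880 = 82509.1 → $82,500.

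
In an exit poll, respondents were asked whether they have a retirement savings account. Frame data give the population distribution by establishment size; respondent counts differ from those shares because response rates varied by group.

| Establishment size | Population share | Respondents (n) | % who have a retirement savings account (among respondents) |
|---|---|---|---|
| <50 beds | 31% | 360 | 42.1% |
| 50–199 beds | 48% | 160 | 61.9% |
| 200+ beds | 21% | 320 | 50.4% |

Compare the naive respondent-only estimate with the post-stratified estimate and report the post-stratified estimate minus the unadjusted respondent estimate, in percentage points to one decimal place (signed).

+4.3 percentage points

Unadjusted (pooled respondent) estimate weights by respondent counts:
  (360/840)×42.1 + (160/840)×61.9 + (320/840)×50.4 = 49.0333%
Post-stratified estimate weights by population shares:
  0.31×42.1 + 0.48×61.9 + 0.21×50.4 = 53.347%
Difference = 53.347 − 49.0333 = 4.3137 pp.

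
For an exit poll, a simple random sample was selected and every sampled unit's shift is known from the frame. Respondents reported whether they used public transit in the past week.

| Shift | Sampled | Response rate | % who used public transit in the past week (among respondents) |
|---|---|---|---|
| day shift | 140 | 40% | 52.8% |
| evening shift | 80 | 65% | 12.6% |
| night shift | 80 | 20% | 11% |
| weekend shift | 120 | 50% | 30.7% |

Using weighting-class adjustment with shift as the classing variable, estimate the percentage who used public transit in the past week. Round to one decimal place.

30.9%

Inverse-response-rate weighting restores each class to its sampled count, so class totals weight by n_sampled:
  day shift: 140 × 52.8 = 7392
  evening shift: 80 × 12.6 = 1008
  night shift: 80 × 11 = 880
  weekend shift: 120 × 30.7 = 3684
Adjusted estimate = 12,964 / 420 = 30.8667 → 30.9%.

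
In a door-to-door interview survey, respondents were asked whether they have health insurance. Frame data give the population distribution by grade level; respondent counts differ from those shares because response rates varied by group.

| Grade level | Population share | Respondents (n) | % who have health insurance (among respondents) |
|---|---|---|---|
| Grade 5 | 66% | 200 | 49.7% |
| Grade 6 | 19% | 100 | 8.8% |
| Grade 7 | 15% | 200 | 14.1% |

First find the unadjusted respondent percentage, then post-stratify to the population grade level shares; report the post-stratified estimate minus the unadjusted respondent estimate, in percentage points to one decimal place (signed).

Without adjustment, the pooled respondent share is:
  (200/500)×49.7 + (100/500)×8.8 + (200/500)×14.1 = 27.28%
Post-stratifying to population shares instead:
  0.66×49.7 + 0.19×8.8 + 0.15×14.1 = 36.589%
Difference = 36.589 − 27.28 = 9.309 pp.

+9.3 percentage points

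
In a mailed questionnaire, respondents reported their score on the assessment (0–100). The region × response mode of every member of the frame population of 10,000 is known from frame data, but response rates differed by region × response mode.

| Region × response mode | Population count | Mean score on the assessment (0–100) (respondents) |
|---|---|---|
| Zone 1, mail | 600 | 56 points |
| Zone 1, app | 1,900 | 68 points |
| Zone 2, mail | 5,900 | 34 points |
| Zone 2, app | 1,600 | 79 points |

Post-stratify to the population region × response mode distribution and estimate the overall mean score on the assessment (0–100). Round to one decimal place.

Reweight to the known region × response mode distribution:
  Zone 1, mail: (600/10,000) × 56 = 3.36
  Zone 1, app: (1,900/10,000) × 68 = 12.92
  Zone 2, mail: (5,900/10,000) × 34 = 20.06
  Zone 2, app: (1,600/10,000) × 79 = 12.64
Post-stratified estimate = 48.98 → 49.0.

49.0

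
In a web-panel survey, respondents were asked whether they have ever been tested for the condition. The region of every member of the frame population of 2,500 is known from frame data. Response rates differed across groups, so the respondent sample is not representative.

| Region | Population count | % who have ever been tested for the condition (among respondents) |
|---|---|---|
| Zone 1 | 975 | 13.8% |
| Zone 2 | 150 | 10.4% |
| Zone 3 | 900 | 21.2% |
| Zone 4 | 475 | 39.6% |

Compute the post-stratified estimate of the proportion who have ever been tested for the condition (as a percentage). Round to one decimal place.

21.2%

Weight each group's respondent value by its population share:
  Zone 1: (975/2,500) × 13.8 = 5.382
  Zone 2: (150/2,500) × 10.4 = 0.624
  Zone 3: (900/2,500) × 21.2 = 7.632
  Zone 4: (475/2,500) × 39.6 = 7.524
Post-stratified estimate = 21.162 → 21.2%.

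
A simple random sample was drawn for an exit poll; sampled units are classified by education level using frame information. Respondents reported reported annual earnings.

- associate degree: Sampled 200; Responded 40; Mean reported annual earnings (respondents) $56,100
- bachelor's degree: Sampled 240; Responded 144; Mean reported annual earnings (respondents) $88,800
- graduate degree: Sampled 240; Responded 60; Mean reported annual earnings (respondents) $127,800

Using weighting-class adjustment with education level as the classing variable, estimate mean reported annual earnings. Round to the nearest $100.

$92,900

Response rates by class: associate degree 40/200 = 20%, bachelor's degree 144/240 = 60%, graduate degree 60/240 = 25%.
With weight = n_sampled/n_responded per class, the weighted class total is n_sampled:
  associate degree: 200 × 56,100 = 11,220,000
  bachelor's degree: 240 × 88,800 = 21,312,000
  graduate degree: 240 × 127,800 = 30,672,000
Adjusted estimate = 63,204,000 / 680 = 92947.1 → $92,900.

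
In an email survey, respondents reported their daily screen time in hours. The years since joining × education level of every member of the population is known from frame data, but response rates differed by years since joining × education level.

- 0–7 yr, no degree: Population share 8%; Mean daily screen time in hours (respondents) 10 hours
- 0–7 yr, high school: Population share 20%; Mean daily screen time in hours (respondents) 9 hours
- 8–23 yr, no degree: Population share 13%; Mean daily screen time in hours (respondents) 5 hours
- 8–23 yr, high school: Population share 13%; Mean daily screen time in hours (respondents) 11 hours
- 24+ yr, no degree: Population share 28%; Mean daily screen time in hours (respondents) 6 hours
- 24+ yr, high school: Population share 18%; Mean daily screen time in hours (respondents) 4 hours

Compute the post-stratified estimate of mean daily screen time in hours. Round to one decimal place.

Reweight to the known years since joining × education level distribution:
  0–7 yr, no degree: 0.08 × 10 = 0.8
  0–7 yr, high school: 0.2 × 9 = 1.8
  8–23 yr, no degree: 0.13 × 5 = 0.65
  8–23 yr, high school: 0.13 × 11 = 1.43
  24+ yr, no degree: 0.28 × 6 = 1.68
  24+ yr, high school: 0.18 × 4 = 0.72
Post-stratified estimate = 7.08 → 7.1.

7.1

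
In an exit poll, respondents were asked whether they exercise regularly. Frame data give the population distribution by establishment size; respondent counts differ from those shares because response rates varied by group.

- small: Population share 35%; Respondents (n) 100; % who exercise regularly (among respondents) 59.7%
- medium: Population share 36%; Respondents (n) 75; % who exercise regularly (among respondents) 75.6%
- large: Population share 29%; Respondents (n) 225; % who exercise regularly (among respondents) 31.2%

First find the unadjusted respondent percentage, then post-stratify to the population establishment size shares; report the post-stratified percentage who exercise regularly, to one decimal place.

57.2%

Unadjusted (pooled respondent) estimate weights by respondent counts:
  (100/400)×59.7 + (75/400)×75.6 + (225/400)×31.2 = 46.65%
Post-stratifying to population shares instead:
  0.35×59.7 + 0.36×75.6 + 0.29×31.2 = 57.159%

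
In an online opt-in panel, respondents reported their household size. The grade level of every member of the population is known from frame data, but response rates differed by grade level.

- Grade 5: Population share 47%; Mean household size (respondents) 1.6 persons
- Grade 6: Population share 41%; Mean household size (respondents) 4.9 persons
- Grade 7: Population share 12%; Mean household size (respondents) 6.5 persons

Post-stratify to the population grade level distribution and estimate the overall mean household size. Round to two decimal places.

Reweight to the known grade level distribution:
  Grade 5: 0.47 × 1.6 = 0.752
  Grade 6: 0.41 × 4.9 = 2.009
  Grade 7: 0.12 × 6.5 = 0.78
Post-stratified estimate = 3.541 → 3.54.

3.54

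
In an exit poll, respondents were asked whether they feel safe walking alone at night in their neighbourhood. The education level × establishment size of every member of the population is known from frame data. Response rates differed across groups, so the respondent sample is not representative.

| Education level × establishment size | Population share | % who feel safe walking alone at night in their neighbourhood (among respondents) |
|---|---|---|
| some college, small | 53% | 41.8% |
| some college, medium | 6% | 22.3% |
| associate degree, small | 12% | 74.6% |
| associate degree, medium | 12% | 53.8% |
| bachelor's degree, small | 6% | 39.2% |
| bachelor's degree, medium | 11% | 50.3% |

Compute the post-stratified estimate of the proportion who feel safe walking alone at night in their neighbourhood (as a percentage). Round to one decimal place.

Post-stratification weights by population share, not respondent share:
  some college, small: 0.53 × 41.8 = 22.154
  some college, medium: 0.06 × 22.3 = 1.338
  associate degree, small: 0.12 × 74.6 = 8.952
  associate degree, medium: 0.12 × 53.8 = 6.456
  bachelor's degree, small: 0.06 × 39.2 = 2.352
  bachelor's degree, medium: 0.11 × 50.3 = 5.533
Post-stratified estimate = 46.785 → 46.8%.

46.8%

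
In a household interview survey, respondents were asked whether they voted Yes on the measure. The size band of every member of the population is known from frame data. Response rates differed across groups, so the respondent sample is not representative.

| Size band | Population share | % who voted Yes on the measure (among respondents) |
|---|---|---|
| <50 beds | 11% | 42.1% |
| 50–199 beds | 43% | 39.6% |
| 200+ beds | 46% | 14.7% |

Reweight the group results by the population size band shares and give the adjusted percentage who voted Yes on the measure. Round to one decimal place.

28.4%

Each cell contributes population-share × respondent value:
  <50 beds: 0.11 × 42.1 = 4.631
  50–199 beds: 0.43 × 39.6 = 17.028
  200+ beds: 0.46 × 14.7 = 6.762
Post-stratified estimate = 28.421 → 28.4%.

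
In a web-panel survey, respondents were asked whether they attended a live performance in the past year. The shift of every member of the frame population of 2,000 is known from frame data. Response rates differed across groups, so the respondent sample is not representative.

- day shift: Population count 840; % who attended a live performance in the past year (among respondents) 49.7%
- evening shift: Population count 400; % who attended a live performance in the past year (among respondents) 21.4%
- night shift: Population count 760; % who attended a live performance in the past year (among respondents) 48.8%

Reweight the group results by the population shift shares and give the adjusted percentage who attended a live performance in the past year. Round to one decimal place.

43.7%

Each cell contributes population-share × respondent value:
  day shift: (840/2,000) × 49.7 = 20.874
  evening shift: (400/2,000) × 21.4 = 4.28
  night shift: (760/2,000) × 48.8 = 18.544
Post-stratified estimate = 43.698 → 43.7%.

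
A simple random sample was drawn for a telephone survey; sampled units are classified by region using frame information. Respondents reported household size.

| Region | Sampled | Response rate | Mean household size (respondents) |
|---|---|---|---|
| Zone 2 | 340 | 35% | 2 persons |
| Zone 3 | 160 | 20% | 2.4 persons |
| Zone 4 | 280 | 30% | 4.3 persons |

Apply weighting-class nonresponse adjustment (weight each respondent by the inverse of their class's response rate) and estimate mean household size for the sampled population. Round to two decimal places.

2.91

Inverse-response-rate weighting restores each class to its sampled count, so class totals weight by n_sampled:
  Zone 2: 340 × 2 = 680
  Zone 3: 160 × 2.4 = 384
  Zone 4: 280 × 4.3 = 1204
Adjusted estimate = 2268 / 780 = 2.90769 → 2.91.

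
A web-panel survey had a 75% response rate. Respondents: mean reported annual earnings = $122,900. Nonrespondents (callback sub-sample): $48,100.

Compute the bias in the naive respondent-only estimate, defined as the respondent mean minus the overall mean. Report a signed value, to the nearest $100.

Nonresponse fraction = 1 − 0.75 = 0.25.
Bias = (nonresponse fraction) × (respondent mean − nonrespondent mean)
     = 0.25 × (122,900 − 48,100) = 0.25 × 74,800 = 18,700.

+$18,700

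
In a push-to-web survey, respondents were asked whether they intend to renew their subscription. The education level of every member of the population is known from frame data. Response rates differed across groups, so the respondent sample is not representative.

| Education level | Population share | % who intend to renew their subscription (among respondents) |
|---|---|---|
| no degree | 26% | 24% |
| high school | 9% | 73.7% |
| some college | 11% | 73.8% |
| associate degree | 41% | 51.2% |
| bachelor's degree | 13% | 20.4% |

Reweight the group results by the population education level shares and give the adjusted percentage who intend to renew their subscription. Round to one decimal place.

44.6%

Each cell contributes population-share × respondent value:
  no degree: 0.26 × 24 = 6.24
  high school: 0.09 × 73.7 = 6.633
  some college: 0.11 × 73.8 = 8.118
  associate degree: 0.41 × 51.2 = 20.992
  bachelor's degree: 0.13 × 20.4 = 2.652
Post-stratified estimate = 44.635 → 44.6%.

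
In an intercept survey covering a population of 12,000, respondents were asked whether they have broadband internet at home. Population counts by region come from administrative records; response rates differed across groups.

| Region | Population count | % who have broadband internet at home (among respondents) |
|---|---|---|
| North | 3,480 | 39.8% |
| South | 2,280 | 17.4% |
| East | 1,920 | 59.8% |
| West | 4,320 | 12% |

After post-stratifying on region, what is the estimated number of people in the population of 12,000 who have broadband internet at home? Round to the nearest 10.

Apply each group's respondent rate to its population count:
  North: 3,480 × 39.8% = 1385.04
  South: 2,280 × 17.4% = 396.72
  East: 1,920 × 59.8% = 1148.16
  West: 4,320 × 12% = 518.4
Estimated total = 3448.32 → 3,450.

3,450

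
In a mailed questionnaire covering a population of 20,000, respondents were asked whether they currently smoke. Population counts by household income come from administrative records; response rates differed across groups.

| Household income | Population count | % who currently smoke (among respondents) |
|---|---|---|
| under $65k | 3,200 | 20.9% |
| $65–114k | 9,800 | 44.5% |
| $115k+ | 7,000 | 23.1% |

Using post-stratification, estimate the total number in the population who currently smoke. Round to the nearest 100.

Each cell contributes its population count × the respondent rate:
  under $65k: 3,200 × 20.9% = 668.8
  $65–114k: 9,800 × 44.5% = 4361
  $115k+: 7,000 × 23.1% = 1617
Estimated total = 6646.8 → 6,600.

6,600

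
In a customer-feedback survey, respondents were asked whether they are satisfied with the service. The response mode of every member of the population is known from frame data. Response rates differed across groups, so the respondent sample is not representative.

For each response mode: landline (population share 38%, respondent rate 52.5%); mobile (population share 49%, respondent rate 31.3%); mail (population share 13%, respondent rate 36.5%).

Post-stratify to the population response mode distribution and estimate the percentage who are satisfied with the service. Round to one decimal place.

Post-stratification weights by population share, not respondent share:
  landline: 0.38 × 52.5 = 19.95
  mobile: 0.49 × 31.3 = 15.337
  mail: 0.13 × 36.5 = 4.745
Post-stratified estimate = 40.032 → 40.0%.

40.0%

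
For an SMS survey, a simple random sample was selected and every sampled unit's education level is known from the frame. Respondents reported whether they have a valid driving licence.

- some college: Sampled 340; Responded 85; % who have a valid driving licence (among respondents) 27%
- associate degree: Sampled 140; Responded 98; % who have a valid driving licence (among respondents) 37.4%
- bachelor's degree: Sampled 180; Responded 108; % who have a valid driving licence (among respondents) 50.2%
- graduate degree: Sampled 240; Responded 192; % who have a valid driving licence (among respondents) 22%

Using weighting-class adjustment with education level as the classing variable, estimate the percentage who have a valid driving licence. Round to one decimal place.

31.9%

Response rates by class: some college 85/340 = 25%, associate degree 98/140 = 70%, bachelor's degree 108/180 = 60%, graduate degree 192/240 = 80%.
Weighting each respondent by the inverse class response rate inflates each class back to its sampled size, so the class weight is n_sampled:
  some college: 340 × 27 = 9180
  associate degree: 140 × 37.4 = 5236
  bachelor's degree: 180 × 50.2 = 9036
  graduate degree: 240 × 22 = 5280
Adjusted estimate = 28,732 / 900 = 31.9244 → 31.9%.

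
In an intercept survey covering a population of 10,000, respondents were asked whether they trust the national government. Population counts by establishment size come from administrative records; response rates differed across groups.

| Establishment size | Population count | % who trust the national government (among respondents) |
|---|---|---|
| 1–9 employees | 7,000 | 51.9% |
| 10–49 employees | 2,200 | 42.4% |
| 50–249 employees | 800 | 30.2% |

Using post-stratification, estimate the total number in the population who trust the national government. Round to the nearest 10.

Apply each group's respondent rate to its population count:
  1–9 employees: 7,000 × 51.9% = 3633
  10–49 employees: 2,200 × 42.4% = 932.8
  50–249 employees: 800 × 30.2% = 241.6
Estimated total = 4807.4 → 4,810.

4,810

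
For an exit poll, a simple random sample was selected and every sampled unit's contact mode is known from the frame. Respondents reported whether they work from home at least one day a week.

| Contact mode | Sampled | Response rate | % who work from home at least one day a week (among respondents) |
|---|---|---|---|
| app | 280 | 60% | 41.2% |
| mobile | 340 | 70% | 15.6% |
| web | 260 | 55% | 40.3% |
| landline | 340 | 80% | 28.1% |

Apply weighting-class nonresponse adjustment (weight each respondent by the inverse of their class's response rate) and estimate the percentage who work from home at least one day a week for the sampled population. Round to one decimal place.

30.2%

Inverse-response-rate weighting restores each class to its sampled count, so class totals weight by n_sampled:
  app: 280 × 41.2 = 11,536
  mobile: 340 × 15.6 = 5304
  web: 260 × 40.3 = 10,478
  landline: 340 × 28.1 = 9554
Adjusted estimate = 36,872 / 1,220 = 30.223 → 30.2%.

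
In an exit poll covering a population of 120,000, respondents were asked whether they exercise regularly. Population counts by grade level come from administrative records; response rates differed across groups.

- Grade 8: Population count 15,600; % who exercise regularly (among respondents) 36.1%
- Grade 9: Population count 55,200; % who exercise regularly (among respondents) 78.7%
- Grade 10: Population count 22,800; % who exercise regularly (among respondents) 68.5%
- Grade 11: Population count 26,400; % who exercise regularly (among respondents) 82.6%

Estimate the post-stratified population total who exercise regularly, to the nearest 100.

86,500

Each cell contributes its population count × the respondent rate:
  Grade 8: 15,600 × 36.1% = 5631.6
  Grade 9: 55,200 × 78.7% = 43442.4
  Grade 10: 22,800 × 68.5% = 15,618
  Grade 11: 26,400 × 82.6% = 21806.4
Estimated total = 86498.4 → 86,500.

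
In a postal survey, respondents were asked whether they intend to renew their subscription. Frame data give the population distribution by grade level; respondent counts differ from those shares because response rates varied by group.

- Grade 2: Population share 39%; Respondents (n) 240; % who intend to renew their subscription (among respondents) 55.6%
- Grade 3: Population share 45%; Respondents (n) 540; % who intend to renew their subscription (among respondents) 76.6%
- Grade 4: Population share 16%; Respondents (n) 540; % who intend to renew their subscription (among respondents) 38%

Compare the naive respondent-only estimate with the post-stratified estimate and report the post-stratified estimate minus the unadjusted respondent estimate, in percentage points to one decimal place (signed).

+5.2 percentage points

Unadjusted (pooled respondent) estimate weights by respondent counts:
  (240/1320)×55.6 + (540/1320)×76.6 + (540/1320)×38 = 56.9909%
Reweighting by population grade level shares:
  0.39×55.6 + 0.45×76.6 + 0.16×38 = 62.234%
Difference = 62.234 − 56.9909 = 5.2431 pp.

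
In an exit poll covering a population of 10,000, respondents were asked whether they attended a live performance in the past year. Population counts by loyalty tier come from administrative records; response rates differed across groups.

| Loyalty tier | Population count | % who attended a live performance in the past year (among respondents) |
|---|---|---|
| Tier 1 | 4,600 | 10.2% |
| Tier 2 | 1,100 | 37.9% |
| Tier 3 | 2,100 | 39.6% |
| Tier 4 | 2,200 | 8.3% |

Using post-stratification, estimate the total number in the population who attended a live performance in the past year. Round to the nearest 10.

Apply each group's respondent rate to its population count:
  Tier 1: 4,600 × 10.2% = 469.2
  Tier 2: 1,100 × 37.9% = 416.9
  Tier 3: 2,100 × 39.6% = 831.6
  Tier 4: 2,200 × 8.3% = 182.6
Estimated total = 1900.3 → 1,900.

1,900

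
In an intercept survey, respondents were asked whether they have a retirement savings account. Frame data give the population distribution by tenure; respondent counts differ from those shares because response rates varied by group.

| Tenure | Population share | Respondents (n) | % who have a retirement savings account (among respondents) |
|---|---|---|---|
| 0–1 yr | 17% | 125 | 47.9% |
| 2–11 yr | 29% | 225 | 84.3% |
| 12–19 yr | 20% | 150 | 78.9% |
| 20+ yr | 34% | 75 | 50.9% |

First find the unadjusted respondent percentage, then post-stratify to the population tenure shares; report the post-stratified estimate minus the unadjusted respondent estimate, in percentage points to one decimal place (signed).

Unadjusted (pooled respondent) estimate weights by respondent counts:
  (125/575)×47.9 + (225/575)×84.3 + (150/575)×78.9 + (75/575)×50.9 = 70.6217%
Post-stratified estimate weights by population shares:
  0.17×47.9 + 0.29×84.3 + 0.2×78.9 + 0.34×50.9 = 65.676%
Difference = 65.676 − 70.6217 = -4.9457 pp.

-4.9 percentage points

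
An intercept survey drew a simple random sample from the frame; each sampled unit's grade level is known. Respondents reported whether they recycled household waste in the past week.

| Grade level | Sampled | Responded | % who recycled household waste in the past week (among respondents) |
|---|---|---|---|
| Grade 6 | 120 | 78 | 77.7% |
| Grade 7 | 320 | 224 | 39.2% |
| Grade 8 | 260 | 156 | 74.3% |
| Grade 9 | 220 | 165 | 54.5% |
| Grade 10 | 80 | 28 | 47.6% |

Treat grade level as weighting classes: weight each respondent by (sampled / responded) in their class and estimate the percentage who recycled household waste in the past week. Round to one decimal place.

57.0%

Response rates by class: Grade 6 78/120 = 65%, Grade 7 224/320 = 70%, Grade 8 156/260 = 60%, Grade 9 165/220 = 75%, Grade 10 28/80 = 35%.
Weighting each respondent by the inverse class response rate inflates each class back to its sampled size, so the class weight is n_sampled:
  Grade 6: 120 × 77.7 = 9324
  Grade 7: 320 × 39.2 = 12,544
  Grade 8: 260 × 74.3 = 19,318
  Grade 9: 220 × 54.5 = 11,990
  Grade 10: 80 × 47.6 = 3808
Adjusted estimate = 56,984 / 1,000 = 56.984 → 57.0%.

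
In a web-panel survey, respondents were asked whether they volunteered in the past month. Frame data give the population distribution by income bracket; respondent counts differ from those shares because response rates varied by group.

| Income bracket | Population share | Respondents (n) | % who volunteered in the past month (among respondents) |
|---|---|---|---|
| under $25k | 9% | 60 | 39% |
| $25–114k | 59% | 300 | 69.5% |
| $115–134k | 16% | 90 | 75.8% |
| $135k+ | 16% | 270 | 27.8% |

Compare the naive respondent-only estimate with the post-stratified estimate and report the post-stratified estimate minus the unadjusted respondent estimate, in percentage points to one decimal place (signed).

+9.0 percentage points

Unadjusted (pooled respondent) estimate weights by respondent counts:
  (60/720)×39 + (300/720)×69.5 + (90/720)×75.8 + (270/720)×27.8 = 52.1083%
Post-stratified estimate weights by population shares:
  0.09×39 + 0.59×69.5 + 0.16×75.8 + 0.16×27.8 = 61.091%
Difference = 61.091 − 52.1083 = 8.9827 pp.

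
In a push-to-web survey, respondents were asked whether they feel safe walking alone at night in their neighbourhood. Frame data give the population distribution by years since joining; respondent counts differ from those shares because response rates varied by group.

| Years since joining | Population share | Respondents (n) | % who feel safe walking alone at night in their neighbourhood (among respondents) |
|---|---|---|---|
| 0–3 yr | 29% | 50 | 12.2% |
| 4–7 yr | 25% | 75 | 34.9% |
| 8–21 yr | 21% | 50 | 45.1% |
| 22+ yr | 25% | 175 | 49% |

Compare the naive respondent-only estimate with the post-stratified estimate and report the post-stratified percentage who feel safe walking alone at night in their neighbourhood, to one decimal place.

Without adjustment, the pooled respondent share is:
  (50/350)×12.2 + (75/350)×34.9 + (50/350)×45.1 + (175/350)×49 = 40.1643%
Reweighting by population years since joining shares:
  0.29×12.2 + 0.25×34.9 + 0.21×45.1 + 0.25×49 = 33.984%

34.0%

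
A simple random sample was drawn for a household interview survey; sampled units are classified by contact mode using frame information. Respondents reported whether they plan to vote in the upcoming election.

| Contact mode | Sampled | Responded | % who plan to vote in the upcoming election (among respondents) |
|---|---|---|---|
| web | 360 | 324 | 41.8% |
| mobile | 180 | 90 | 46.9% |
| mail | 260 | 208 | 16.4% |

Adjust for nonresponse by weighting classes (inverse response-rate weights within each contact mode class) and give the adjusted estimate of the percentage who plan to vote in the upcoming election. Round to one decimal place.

Class response rates: web 324/360 = 90%, mobile 90/180 = 50%, mail 208/260 = 80%.
Inverse-response-rate weighting restores each class to its sampled count, so class totals weight by n_sampled:
  web: 360 × 41.8 = 15048
  mobile: 180 × 46.9 = 8442
  mail: 260 × 16.4 = 4264
Adjusted estimate = 27,754 / 800 = 34.6925 → 34.7%.

34.7%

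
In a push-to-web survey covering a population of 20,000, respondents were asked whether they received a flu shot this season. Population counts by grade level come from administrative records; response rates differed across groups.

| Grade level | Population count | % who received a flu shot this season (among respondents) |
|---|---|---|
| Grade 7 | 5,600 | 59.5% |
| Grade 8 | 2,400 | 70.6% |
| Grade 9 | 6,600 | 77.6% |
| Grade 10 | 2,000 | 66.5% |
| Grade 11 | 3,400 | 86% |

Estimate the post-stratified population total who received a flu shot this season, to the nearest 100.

14,400

Apply each group's respondent rate to its population count:
  Grade 7: 5,600 × 59.5% = 3332
  Grade 8: 2,400 × 70.6% = 1694.4
  Grade 9: 6,600 × 77.6% = 5121.6
  Grade 10: 2,000 × 66.5% = 1330
  Grade 11: 3,400 × 86% = 2924
Estimated total = 14,402 → 14,400.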